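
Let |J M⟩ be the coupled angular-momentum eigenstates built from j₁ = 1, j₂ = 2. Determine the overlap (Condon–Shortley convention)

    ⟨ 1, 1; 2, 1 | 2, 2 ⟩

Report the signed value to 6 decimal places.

j₁+j₂−J=1  J+j₁−j₂=1  J−j₁+j₂=3  j₁+j₂+J+1=6
(j₁±m₁, j₂±m₂, J±M) = (2,0,3,1,4,0)
P² = 12
sum k=0..0:
  [0] +1/6 = 1/6
S = 1/6
C² = P²·S² = 1/3 ; C = +0.577350

+√(1/3) ≈ +0.577350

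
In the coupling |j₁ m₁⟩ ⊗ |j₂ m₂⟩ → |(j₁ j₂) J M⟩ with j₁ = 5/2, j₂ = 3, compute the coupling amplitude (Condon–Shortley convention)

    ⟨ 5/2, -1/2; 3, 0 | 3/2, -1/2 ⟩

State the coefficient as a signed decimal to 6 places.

+0.338062

triangle: 4!·1!·2!/8! = 48/40320
(j±m)!: 2!·3!·3!·3!·1!·2! = 864
prefactor² = (2J+1)·Δ·N² = 144/35
  k=2: +1/(2!·2!·1!·1!·0!·1!) = 1/4
  k=3: −1/(3!·1!·0!·0!·1!·2!) = -1/12
Σ = 1/6  ⇒  CG² = 144/35·1/6² = 4/35
CG = +√(4/35) = +0.338062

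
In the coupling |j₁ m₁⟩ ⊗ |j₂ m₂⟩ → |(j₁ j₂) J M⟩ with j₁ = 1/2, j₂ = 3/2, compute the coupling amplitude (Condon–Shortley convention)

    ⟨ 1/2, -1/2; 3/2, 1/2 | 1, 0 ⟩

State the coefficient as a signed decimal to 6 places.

-0.707107

j₁+j₂−J=1  J+j₁−j₂=0  J−j₁+j₂=2  j₁+j₂+J+1=4
(j₁±m₁, j₂±m₂, J±M) = (0,1,2,1,1,1)
P² = 1/2
sum k=1..1:
  [1] −1/1 = -1
S = -1
C² = P²·S² = 1/2 ; C = -0.707107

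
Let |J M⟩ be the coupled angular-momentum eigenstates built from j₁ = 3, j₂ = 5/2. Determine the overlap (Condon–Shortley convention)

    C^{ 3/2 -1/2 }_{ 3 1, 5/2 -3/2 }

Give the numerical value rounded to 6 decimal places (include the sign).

-0.483046

triangle: 4!*2!*1!/8! = 48/40320
(j±m)!: 4!*2!*1!*4!*1!*2! = 2304
prefactor² = (2J+1)*Δ*N² = 384/35
  k=0: +1/(0!*4!*2!*1!*0!*0!) = 1/48
  k=1: −1/(1!*3!*1!*0!*1!*1!) = -1/6
Σ = -7/48  ⇒  CG² = 384/35*(-7/48)² = 7/30
CG = −√(7/30) = -0.483046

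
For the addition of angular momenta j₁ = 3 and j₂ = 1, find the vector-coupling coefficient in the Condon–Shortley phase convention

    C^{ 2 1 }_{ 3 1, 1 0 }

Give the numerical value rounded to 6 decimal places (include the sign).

−√(8/21) ≈ -0.617213

j₁+j₂−J=2  J+j₁−j₂=4  J−j₁+j₂=0  j₁+j₂+J+1=7
(j₁±m₁, j₂±m₂, J±M) = (4,2,1,1,3,1)
P² = 96/7
sum k=1..1:
  [1] −1/6 = -1/6
S = -1/6
C² = P²·S² = 8/21 ; C = -0.617213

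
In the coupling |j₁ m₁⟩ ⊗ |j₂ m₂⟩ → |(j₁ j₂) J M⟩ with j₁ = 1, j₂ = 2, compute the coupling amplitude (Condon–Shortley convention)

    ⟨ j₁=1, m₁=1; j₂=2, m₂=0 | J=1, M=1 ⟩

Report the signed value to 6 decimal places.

√[3·2!0!2!/5! · 2!0!2!2!2!0!] = √(8/5)
  +(−1)^0/∏(0,2,0,2,0,0)! = 1/4  (running 1/4)
⟨..|..⟩ = √(8/5)·(1/4) = +0.316228

+0.316228  (= +√(1/10))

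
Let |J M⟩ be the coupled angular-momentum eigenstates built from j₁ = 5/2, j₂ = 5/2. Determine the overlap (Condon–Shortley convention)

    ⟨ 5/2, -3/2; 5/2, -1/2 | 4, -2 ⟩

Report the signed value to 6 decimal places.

triangle: 1!*4!*4!/10! = 576/3628800
(j±m)!: 1!*4!*2!*3!*2!*6! = 414720
prefactor² = (2J+1)*Δ*N² = 20736/35
  k=0: +1/(0!*1!*4!*2!*0!*2!) = 1/96
  k=1: −1/(1!*0!*3!*1!*1!*3!) = -1/36
Σ = -5/288  ⇒  CG² = 20736/35*(-5/288)² = 5/28
CG = −√(5/28) = -0.422577

−√(5/28) ≈ -0.422577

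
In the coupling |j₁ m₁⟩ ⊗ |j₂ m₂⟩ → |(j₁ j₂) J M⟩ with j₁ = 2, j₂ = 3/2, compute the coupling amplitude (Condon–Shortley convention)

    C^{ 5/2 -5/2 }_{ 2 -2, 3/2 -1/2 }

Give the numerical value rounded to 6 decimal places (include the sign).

-0.755929

triangle: 1!·3!·2!/7! = 12/5040
(j±m)!: 0!·4!·1!·2!·0!·5! = 5760
prefactor² = (2J+1)·Δ·N² = 576/7
  k=1: −1/(1!·0!·3!·0!·0!·2!) = -1/12
Σ = -1/12  ⇒  CG² = 576/7·(-1/12)² = 4/7
CG = −√(4/7) = -0.755929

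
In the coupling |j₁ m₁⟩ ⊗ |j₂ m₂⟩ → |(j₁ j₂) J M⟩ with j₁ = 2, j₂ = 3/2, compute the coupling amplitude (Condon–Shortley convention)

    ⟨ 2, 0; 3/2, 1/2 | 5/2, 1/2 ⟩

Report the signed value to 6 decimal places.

-0.292770  (= −√(3/35))

j₁+j₂−J=1  J+j₁−j₂=3  J−j₁+j₂=2  j₁+j₂+J+1=7
(j₁±m₁, j₂±m₂, J±M) = (2,2,2,1,3,2)
P² = 48/35
sum k=0..1:
  [0] +1/4 = 1/4
  [1] −1/2 = -1/2
S = -1/4
C² = P²·S² = 3/35 ; C = -0.292770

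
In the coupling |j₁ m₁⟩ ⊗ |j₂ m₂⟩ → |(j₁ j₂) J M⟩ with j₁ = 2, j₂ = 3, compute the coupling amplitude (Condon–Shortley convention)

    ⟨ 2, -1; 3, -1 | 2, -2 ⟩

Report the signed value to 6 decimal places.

+√(3/14) ≈ +0.462910

√[5·3!1!3!/8! · 1!3!2!4!0!4!] = √(216/7)
  +(−1)^2/∏(2,1,1,0,0,3)! = 1/12  (running 1/12)
⟨..|..⟩ = √(216/7)·(1/12) = +0.462910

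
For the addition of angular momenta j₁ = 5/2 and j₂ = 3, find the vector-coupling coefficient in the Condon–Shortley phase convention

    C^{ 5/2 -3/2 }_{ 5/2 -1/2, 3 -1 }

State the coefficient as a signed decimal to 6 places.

-0.169031  (= −√(1/35))

√[6·3!2!3!/9! · 2!3!2!4!1!4!] = √(576/35)
  +(−1)^1/∏(1,2,2,1,0,2)! = -1/8  (running -1/8)
  +(−1)^2/∏(2,1,1,0,1,3)! = 1/12  (running -1/24)
⟨..|..⟩ = √(576/35)·(-1/24) = -0.169031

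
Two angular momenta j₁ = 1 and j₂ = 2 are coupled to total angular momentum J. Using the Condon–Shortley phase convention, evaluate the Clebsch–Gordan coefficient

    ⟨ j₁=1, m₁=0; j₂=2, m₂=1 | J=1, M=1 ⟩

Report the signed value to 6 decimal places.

triangle: 2!*0!*2!/5! = 4/120
(j±m)!: 1!*1!*3!*1!*2!*0! = 12
prefactor² = (2J+1)*Δ*N² = 6/5
  k=1: −1/(1!*1!*0!*2!*0!*0!) = -1/2
Σ = -1/2  ⇒  CG² = 6/5*(-1/2)² = 3/10
CG = −√(3/10) = -0.547723

−√(3/10) = -0.547723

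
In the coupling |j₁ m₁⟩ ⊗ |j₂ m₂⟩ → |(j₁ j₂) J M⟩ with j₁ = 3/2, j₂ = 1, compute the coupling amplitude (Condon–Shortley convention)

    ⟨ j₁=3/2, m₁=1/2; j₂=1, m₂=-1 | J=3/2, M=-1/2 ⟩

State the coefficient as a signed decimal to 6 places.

triangle: 1!*2!*1!/5! = 2/120
(j±m)!: 2!*1!*0!*2!*1!*2! = 8
prefactor² = (2J+1)*Δ*N² = 8/15
  k=0: +1/(0!*1!*1!*0!*1!*1!) = 1
Σ = 1  ⇒  CG² = 8/15*1² = 8/15
CG = +√(8/15) = +0.730297

+√(8/15) = +0.730297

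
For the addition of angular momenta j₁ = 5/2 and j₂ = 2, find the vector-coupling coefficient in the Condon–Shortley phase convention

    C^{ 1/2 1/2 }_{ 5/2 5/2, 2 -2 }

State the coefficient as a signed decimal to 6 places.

√[2·4!1!0!/6! · 5!0!0!4!1!0!] = √(192)
  +(−1)^0/∏(0,4,0,0,1,0)! = 1/24  (running 1/24)
⟨..|..⟩ = √(192)·(1/24) = +0.577350

+√(1/3) = +0.577350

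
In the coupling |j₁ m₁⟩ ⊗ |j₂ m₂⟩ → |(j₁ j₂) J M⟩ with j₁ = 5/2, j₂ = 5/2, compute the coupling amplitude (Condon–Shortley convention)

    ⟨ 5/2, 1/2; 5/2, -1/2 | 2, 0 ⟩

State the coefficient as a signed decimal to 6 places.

-0.436436  (= −√(4/21))

√[5·3!2!2!/8! · 3!2!2!3!2!2!] = √(12/7)
  +(−1)^0/∏(0,3,2,2,0,0)! = 1/24  (running 1/24)
  +(−1)^1/∏(1,2,1,1,1,1)! = -1/2  (running -11/24)
  +(−1)^2/∏(2,1,0,0,2,2)! = 1/8  (running -1/3)
⟨..|..⟩ = √(12/7)·(-1/3) = -0.436436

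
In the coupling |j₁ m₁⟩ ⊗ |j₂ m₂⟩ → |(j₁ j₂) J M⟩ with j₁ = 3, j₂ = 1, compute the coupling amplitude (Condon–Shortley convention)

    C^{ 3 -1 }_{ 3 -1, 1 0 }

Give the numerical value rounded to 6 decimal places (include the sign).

-0.288675

√[7·1!5!1!/8! · 2!4!1!1!2!4!] = √(48)
  +(−1)^0/∏(0,1,4,1,1,0)! = 1/24  (running 1/24)
  +(−1)^1/∏(1,0,3,0,2,1)! = -1/12  (running -1/24)
⟨..|..⟩ = √(48)·(-1/24) = -0.288675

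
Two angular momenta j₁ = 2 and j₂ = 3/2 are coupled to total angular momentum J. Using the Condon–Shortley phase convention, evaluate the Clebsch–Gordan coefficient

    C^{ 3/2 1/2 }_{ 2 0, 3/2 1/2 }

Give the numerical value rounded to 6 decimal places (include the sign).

−√(1/5) ≈ -0.447214

√[4·2!2!1!/6! · 2!2!2!1!2!1!] = √(16/45)
  +(−1)^1/∏(1,1,1,1,1,0)! = -1  (running -1)
  +(−1)^2/∏(2,0,0,0,2,1)! = 1/4  (running -3/4)
⟨..|..⟩ = √(16/45)·(-3/4) = -0.447214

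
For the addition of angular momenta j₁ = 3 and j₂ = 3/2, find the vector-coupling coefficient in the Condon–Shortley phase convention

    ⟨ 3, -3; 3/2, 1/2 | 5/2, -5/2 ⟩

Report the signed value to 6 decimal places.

√[6·2!4!1!/8! · 0!6!2!1!0!5!] = √(8640/7)
  +(−1)^2/∏(2,0,4,0,0,1)! = 1/48  (running 1/48)
⟨..|..⟩ = √(8640/7)·(1/48) = +0.731925

+√(15/28) = +0.731925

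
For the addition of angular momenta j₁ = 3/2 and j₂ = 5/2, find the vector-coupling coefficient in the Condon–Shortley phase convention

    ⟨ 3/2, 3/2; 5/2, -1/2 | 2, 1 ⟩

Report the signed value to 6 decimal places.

+√(9/28) ≈ +0.566947

j₁+j₂−J=2  J+j₁−j₂=1  J−j₁+j₂=3  j₁+j₂+J+1=7
(j₁±m₁, j₂±m₂, J±M) = (3,0,2,3,3,1)
P² = 36/7
sum k=0..0:
  [0] +1/4 = 1/4
S = 1/4
C² = P²·S² = 9/28 ; C = +0.566947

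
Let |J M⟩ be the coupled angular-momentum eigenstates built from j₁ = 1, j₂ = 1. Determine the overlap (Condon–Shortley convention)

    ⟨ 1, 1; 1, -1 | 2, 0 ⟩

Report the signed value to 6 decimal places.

+√(1/6) ≈ +0.408248

√[5·0!2!2!/5! · 2!0!0!2!2!2!] = √(8/3)
  +(−1)^0/∏(0,0,0,0,2,2)! = 1/4  (running 1/4)
⟨..|..⟩ = √(8/3)·(1/4) = +0.408248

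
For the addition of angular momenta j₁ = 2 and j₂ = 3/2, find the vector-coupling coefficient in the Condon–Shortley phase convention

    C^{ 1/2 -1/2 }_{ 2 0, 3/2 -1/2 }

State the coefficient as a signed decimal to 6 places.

j₁+j₂−J=3  J+j₁−j₂=1  J−j₁+j₂=0  j₁+j₂+J+1=5
(j₁±m₁, j₂±m₂, J±M) = (2,2,1,2,0,1)
P² = 4/5
sum k=1..1:
  [1] −1/2 = -1/2
S = -1/2
C² = P²·S² = 1/5 ; C = -0.447214

−√(1/5) ≈ -0.447214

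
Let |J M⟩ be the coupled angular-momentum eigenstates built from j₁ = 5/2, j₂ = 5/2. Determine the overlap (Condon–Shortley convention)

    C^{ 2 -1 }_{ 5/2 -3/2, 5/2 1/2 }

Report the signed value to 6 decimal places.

triangle: 3!×2!×2!/8! = 24/40320
(j±m)!: 1!×4!×3!×2!×1!×3! = 1728
prefactor² = (2J+1)×Δ×N² = 36/7
  k=2: +1/(2!×1!×2!×1!×0!×1!) = 1/4
  k=3: −1/(3!×0!×1!×0!×1!×2!) = -1/12
Σ = 1/6  ⇒  CG² = 36/7×1/6² = 1/7
CG = +√(1/7) = +0.377964

+0.377964  (= +√(1/7))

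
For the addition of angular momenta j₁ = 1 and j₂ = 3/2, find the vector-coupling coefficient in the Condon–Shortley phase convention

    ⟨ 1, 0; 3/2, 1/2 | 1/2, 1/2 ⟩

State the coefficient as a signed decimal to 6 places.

j₁+j₂−J=2  J+j₁−j₂=0  J−j₁+j₂=1  j₁+j₂+J+1=4
(j₁±m₁, j₂±m₂, J±M) = (1,1,2,1,1,0)
P² = 1/3
sum k=1..1:
  [1] −1/1 = -1
S = -1
C² = P²·S² = 1/3 ; C = -0.577350

−√(1/3) = -0.577350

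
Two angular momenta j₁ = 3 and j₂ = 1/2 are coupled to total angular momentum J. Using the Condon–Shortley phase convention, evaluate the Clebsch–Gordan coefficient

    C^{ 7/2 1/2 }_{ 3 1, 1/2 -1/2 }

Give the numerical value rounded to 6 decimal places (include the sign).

+√(3/7) = +0.654654

√[8·0!6!1!/8! · 4!2!0!1!4!3!] = √(6912/7)
  +(−1)^0/∏(0,0,2,0,4,1)! = 1/48  (running 1/48)
⟨..|..⟩ = √(6912/7)·(1/48) = +0.654654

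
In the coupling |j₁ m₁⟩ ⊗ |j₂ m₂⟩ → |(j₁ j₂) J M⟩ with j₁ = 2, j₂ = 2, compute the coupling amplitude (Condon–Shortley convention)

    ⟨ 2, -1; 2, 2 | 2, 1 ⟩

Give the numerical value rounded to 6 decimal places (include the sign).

triangle: 2!×2!×2!/7! = 8/5040
(j±m)!: 1!×3!×4!×0!×3!×1! = 864
prefactor² = (2J+1)×Δ×N² = 48/7
  k=2: +1/(2!×0!×1!×2!×1!×0!) = 1/4
Σ = 1/4  ⇒  CG² = 48/7×1/4² = 3/7
CG = +√(3/7) = +0.654654

+√(3/7) ≈ +0.654654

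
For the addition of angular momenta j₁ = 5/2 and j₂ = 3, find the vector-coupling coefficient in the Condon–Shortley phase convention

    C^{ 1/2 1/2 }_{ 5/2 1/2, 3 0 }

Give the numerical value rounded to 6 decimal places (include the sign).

j₁+j₂−J=5  J+j₁−j₂=0  J−j₁+j₂=1  j₁+j₂+J+1=7
(j₁±m₁, j₂±m₂, J±M) = (3,2,3,3,1,0)
P² = 144/7
sum k=2..2:
  [2] +1/12 = 1/12
S = 1/12
C² = P²·S² = 1/7 ; C = +0.377964

+√(1/7) = +0.377964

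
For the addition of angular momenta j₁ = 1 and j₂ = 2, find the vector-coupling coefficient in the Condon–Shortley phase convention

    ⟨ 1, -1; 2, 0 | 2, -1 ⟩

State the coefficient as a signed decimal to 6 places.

-0.707107  (= −√(1/2))

triangle: 1!*1!*3!/6! = 6/720
(j±m)!: 0!*2!*2!*2!*1!*3! = 48
prefactor² = (2J+1)*Δ*N² = 2
  k=1: −1/(1!*0!*1!*1!*0!*2!) = -1/2
Σ = -1/2  ⇒  CG² = 2*(-1/2)² = 1/2
CG = −√(1/2) = -0.707107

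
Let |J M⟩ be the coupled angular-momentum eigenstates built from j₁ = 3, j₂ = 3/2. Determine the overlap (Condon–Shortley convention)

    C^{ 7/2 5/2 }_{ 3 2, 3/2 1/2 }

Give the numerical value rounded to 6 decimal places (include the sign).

√[8·1!5!2!/9! · 5!1!2!1!6!1!] = √(6400/7)
  +(−1)^0/∏(0,1,1,2,4,0)! = 1/48  (running 1/48)
  +(−1)^1/∏(1,0,0,1,5,1)! = -1/120  (running 1/80)
⟨..|..⟩ = √(6400/7)·(1/80) = +0.377964

+0.377964  (= +√(1/7))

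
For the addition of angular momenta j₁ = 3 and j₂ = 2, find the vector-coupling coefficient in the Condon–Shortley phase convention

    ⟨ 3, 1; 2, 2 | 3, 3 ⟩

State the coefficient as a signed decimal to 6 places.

+0.408248

triangle: 2!×4!×2!/9! = 96/362880
(j±m)!: 4!×2!×4!×0!×6!×0! = 829440
prefactor² = (2J+1)×Δ×N² = 1536
  k=2: +1/(2!×0!×0!×2!×4!×0!) = 1/96
Σ = 1/96  ⇒  CG² = 1536×1/96² = 1/6
CG = +√(1/6) = +0.408248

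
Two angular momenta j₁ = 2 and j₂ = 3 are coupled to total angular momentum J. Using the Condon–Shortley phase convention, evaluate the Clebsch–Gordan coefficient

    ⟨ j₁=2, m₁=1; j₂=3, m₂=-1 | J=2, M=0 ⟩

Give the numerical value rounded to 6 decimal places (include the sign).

triangle: 3!·1!·3!/8! = 36/40320
(j±m)!: 3!·1!·2!·4!·2!·2! = 1152
prefactor² = (2J+1)·Δ·N² = 36/7
  k=0: +1/(0!·3!·1!·2!·0!·1!) = 1/12
  k=1: −1/(1!·2!·0!·1!·1!·2!) = -1/4
Σ = -1/6  ⇒  CG² = 36/7·(-1/6)² = 1/7
CG = −√(1/7) = -0.377964

−√(1/7) = -0.377964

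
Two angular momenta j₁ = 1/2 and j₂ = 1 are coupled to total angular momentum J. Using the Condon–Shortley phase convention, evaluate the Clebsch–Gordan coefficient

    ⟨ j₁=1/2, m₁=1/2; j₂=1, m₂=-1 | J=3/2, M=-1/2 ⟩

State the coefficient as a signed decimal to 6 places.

√[4·0!1!2!/4! · 1!0!0!2!1!2!] = √(4/3)
  +(−1)^0/∏(0,0,0,0,1,2)! = 1/2  (running 1/2)
⟨..|..⟩ = √(4/3)·(1/2) = +0.577350

+0.577350  (= +√(1/3))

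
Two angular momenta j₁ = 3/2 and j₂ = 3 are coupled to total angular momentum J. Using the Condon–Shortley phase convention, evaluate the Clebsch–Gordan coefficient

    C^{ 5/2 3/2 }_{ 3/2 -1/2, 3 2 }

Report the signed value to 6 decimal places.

√[6·2!1!4!/8! · 1!2!5!1!4!1!] = √(288/7)
  +(−1)^1/∏(1,1,1,4,0,0)! = -1/24  (running -1/24)
  +(−1)^2/∏(2,0,0,3,1,1)! = 1/12  (running 1/24)
⟨..|..⟩ = √(288/7)·(1/24) = +0.267261

+√(1/14) = +0.267261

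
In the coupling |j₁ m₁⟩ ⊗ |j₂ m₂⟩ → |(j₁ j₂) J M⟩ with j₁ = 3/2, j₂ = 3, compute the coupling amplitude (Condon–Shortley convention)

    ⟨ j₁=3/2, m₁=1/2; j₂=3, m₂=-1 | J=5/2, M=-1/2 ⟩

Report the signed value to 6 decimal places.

√[6·2!1!4!/8! · 2!1!2!4!2!3!] = √(288/35)
  +(−1)^0/∏(0,2,1,2,0,2)! = 1/8  (running 1/8)
  +(−1)^1/∏(1,1,0,1,1,3)! = -1/6  (running -1/24)
⟨..|..⟩ = √(288/35)·(-1/24) = -0.119523

-0.119523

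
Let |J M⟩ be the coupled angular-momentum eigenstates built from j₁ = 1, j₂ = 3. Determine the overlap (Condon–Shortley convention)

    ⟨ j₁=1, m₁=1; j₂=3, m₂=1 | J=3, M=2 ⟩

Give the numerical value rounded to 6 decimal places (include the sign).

+0.645497

√[7·1!1!5!/8! · 2!0!4!2!5!1!] = √(240)
  +(−1)^0/∏(0,1,0,4,1,1)! = 1/24  (running 1/24)
⟨..|..⟩ = √(240)·(1/24) = +0.645497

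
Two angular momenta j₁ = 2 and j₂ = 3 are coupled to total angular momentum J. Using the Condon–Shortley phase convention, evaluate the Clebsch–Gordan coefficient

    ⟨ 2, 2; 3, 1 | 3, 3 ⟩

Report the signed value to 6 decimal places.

+√(1/6) ≈ +0.408248

j₁+j₂−J=2  J+j₁−j₂=2  J−j₁+j₂=4  j₁+j₂+J+1=9
(j₁±m₁, j₂±m₂, J±M) = (4,0,4,2,6,0)
P² = 1536
sum k=0..0:
  [0] +1/96 = 1/96
S = 1/96
C² = P²·S² = 1/6 ; C = +0.408248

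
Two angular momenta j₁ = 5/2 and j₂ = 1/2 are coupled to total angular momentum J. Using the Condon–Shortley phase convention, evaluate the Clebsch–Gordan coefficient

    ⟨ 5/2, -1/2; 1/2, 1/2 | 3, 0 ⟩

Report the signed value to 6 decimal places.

+√(1/2) = +0.707107

j₁+j₂−J=0  J+j₁−j₂=5  J−j₁+j₂=1  j₁+j₂+J+1=7
(j₁±m₁, j₂±m₂, J±M) = (2,3,1,0,3,3)
P² = 72
sum k=0..0:
  [0] +1/12 = 1/12
S = 1/12
C² = P²·S² = 1/2 ; C = +0.707107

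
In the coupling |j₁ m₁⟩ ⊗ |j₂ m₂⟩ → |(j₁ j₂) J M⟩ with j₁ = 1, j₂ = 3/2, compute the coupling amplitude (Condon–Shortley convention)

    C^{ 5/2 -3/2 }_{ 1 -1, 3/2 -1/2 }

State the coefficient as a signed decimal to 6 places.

√[6·0!2!3!/6! · 0!2!1!2!1!4!] = √(48/5)
  +(−1)^0/∏(0,0,2,1,0,2)! = 1/4  (running 1/4)
⟨..|..⟩ = √(48/5)·(1/4) = +0.774597

+0.774597  (= +√(3/5))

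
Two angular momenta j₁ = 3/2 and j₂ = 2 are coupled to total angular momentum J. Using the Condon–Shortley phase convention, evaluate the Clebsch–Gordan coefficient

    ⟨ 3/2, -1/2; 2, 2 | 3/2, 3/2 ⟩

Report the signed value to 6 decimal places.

+√(2/5) = +0.632456

j₁+j₂−J=2  J+j₁−j₂=1  J−j₁+j₂=2  j₁+j₂+J+1=6
(j₁±m₁, j₂±m₂, J±M) = (1,2,4,0,3,0)
P² = 32/5
sum k=2..2:
  [2] +1/4 = 1/4
S = 1/4
C² = P²·S² = 2/5 ; C = +0.632456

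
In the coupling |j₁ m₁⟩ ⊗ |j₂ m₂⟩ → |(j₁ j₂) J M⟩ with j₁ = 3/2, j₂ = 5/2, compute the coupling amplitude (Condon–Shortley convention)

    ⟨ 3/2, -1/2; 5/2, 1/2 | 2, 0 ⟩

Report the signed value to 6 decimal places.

-0.267261  (= −√(1/14))

j₁+j₂−J=2  J+j₁−j₂=1  J−j₁+j₂=3  j₁+j₂+J+1=7
(j₁±m₁, j₂±m₂, J±M) = (1,2,3,2,2,2)
P² = 8/7
sum k=1..2:
  [1] −1/2 = -1/2
  [2] +1/4 = 1/4
S = -1/4
C² = P²·S² = 1/14 ; C = -0.267261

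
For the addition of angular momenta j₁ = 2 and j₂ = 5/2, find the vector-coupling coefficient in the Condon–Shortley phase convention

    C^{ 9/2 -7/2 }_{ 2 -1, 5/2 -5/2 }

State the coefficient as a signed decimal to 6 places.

+√(4/9) ≈ +0.666667

j₁+j₂−J=0  J+j₁−j₂=4  J−j₁+j₂=5  j₁+j₂+J+1=10
(j₁±m₁, j₂±m₂, J±M) = (1,3,0,5,1,8)
P² = 230400
sum k=0..0:
  [0] +1/720 = 1/720
S = 1/720
C² = P²·S² = 4/9 ; C = +0.666667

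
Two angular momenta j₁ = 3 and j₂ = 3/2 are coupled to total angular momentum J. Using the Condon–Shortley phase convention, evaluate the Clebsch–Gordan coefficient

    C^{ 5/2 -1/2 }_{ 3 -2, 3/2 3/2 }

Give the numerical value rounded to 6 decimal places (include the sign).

triangle: 2!·4!·1!/8! = 48/40320
(j±m)!: 1!·5!·3!·0!·2!·3! = 8640
prefactor² = (2J+1)·Δ·N² = 432/7
  k=2: +1/(2!·0!·3!·1!·1!·0!) = 1/12
Σ = 1/12  ⇒  CG² = 432/7·1/12² = 3/7
CG = +√(3/7) = +0.654654

+√(3/7) = +0.654654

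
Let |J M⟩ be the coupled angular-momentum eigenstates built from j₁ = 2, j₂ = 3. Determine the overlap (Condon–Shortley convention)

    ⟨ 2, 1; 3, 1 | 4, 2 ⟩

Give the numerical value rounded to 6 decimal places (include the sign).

j₁+j₂−J=1  J+j₁−j₂=3  J−j₁+j₂=5  j₁+j₂+J+1=10
(j₁±m₁, j₂±m₂, J±M) = (3,1,4,2,6,2)
P² = 5184/7
sum k=0..1:
  [0] +1/48 = 1/48
  [1] −1/72 = -1/72
S = 1/144
C² = P²·S² = 1/28 ; C = +0.188982

+√(1/28) ≈ +0.188982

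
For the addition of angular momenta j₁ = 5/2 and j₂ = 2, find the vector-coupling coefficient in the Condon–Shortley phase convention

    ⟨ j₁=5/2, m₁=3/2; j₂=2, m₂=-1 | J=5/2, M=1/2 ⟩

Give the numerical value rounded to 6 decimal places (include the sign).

+√(6/35) ≈ +0.414039

j₁+j₂−J=2  J+j₁−j₂=3  J−j₁+j₂=2  j₁+j₂+J+1=8
(j₁±m₁, j₂±m₂, J±M) = (4,1,1,3,3,2)
P² = 216/35
sum k=0..1:
  [0] +1/4 = 1/4
  [1] −1/12 = -1/12
S = 1/6
C² = P²·S² = 6/35 ; C = +0.414039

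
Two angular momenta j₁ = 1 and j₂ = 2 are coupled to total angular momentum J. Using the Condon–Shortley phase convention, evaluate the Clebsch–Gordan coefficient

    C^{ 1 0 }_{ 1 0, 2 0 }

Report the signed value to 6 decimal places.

triangle: 2!×0!×2!/5! = 4/120
(j±m)!: 1!×1!×2!×2!×1!×1! = 4
prefactor² = (2J+1)×Δ×N² = 2/5
  k=1: −1/(1!×1!×0!×1!×0!×1!) = -1
Σ = -1  ⇒  CG² = 2/5×(-1)² = 2/5
CG = −√(2/5) = -0.632456

-0.632456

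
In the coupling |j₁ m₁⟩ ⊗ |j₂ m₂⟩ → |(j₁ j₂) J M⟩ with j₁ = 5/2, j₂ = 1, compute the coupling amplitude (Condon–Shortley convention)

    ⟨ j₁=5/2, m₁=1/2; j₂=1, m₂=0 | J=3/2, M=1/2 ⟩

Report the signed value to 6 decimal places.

√[4·2!3!0!/6! · 3!2!1!1!2!1!] = √(8/5)
  +(−1)^1/∏(1,1,1,0,2,0)! = -1/2  (running -1/2)
⟨..|..⟩ = √(8/5)·(-1/2) = -0.632456

−√(2/5) ≈ -0.632456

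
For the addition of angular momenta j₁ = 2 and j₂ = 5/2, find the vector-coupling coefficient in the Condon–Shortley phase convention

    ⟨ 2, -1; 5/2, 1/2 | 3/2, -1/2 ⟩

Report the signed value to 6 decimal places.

√[4·3!1!2!/7! · 1!3!3!2!1!2!] = √(48/35)
  +(−1)^2/∏(2,1,1,1,0,1)! = 1/2  (running 1/2)
  +(−1)^3/∏(3,0,0,0,1,2)! = -1/12  (running 5/12)
⟨..|..⟩ = √(48/35)·(5/12) = +0.487950

+0.487950  (= +√(5/21))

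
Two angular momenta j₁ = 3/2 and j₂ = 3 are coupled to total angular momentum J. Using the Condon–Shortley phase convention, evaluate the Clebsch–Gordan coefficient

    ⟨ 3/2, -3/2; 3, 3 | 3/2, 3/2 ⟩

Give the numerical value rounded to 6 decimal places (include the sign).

-0.755929  (= −√(4/7))

j₁+j₂−J=3  J+j₁−j₂=0  J−j₁+j₂=3  j₁+j₂+J+1=7
(j₁±m₁, j₂±m₂, J±M) = (0,3,6,0,3,0)
P² = 5184/7
sum k=3..3:
  [3] −1/36 = -1/36
S = -1/36
C² = P²·S² = 4/7 ; C = -0.755929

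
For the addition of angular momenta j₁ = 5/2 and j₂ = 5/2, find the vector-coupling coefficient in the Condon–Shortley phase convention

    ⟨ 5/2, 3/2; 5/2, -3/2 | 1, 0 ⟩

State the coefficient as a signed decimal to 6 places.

triangle: 4!·1!·1!/7! = 24/5040
(j±m)!: 4!·1!·1!·4!·1!·1! = 576
prefactor² = (2J+1)·Δ·N² = 288/35
  k=0: +1/(0!·4!·1!·1!·0!·0!) = 1/24
  k=1: −1/(1!·3!·0!·0!·1!·1!) = -1/6
Σ = -1/8  ⇒  CG² = 288/35·(-1/8)² = 9/70
CG = −√(9/70) = -0.358569

-0.358569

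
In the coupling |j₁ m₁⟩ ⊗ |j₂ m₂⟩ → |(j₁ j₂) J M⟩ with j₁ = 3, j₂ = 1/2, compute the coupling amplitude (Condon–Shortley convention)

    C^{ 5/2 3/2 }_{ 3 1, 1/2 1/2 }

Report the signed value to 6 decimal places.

−√(2/7) = -0.534522

j₁+j₂−J=1  J+j₁−j₂=5  J−j₁+j₂=0  j₁+j₂+J+1=7
(j₁±m₁, j₂±m₂, J±M) = (4,2,1,0,4,1)
P² = 1152/7
sum k=1..1:
  [1] −1/24 = -1/24
S = -1/24
C² = P²·S² = 2/7 ; C = -0.534522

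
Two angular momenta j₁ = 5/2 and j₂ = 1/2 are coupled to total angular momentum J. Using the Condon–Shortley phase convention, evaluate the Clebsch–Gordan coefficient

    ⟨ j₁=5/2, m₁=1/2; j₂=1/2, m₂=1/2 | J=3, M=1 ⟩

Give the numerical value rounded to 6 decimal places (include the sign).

+0.816497

j₁+j₂−J=0  J+j₁−j₂=5  J−j₁+j₂=1  j₁+j₂+J+1=7
(j₁±m₁, j₂±m₂, J±M) = (3,2,1,0,4,2)
P² = 96
sum k=0..0:
  [0] +1/12 = 1/12
S = 1/12
C² = P²·S² = 2/3 ; C = +0.816497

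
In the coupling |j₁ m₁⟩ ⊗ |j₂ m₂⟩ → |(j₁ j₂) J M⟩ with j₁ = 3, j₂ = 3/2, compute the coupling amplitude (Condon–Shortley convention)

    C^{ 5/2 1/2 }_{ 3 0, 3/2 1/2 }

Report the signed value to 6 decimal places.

triangle: 2!·4!·1!/8! = 48/40320
(j±m)!: 3!·3!·2!·1!·3!·2! = 864
prefactor² = (2J+1)·Δ·N² = 216/35
  k=1: −1/(1!·1!·2!·1!·2!·0!) = -1/4
  k=2: +1/(2!·0!·1!·0!·3!·1!) = 1/12
Σ = -1/6  ⇒  CG² = 216/35·(-1/6)² = 6/35
CG = −√(6/35) = -0.414039

−√(6/35) = -0.414039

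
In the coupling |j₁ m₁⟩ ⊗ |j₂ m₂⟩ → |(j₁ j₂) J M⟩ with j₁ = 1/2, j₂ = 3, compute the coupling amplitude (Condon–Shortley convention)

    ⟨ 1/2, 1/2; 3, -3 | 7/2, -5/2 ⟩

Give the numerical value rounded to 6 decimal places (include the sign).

+√(1/7) = +0.377964

triangle: 0!·1!·6!/8! = 720/40320
(j±m)!: 1!·0!·0!·6!·1!·6! = 518400
prefactor² = (2J+1)·Δ·N² = 518400/7
  k=0: +1/(0!·0!·0!·0!·1!·6!) = 1/720
Σ = 1/720  ⇒  CG² = 518400/7·1/720² = 1/7
CG = +√(1/7) = +0.377964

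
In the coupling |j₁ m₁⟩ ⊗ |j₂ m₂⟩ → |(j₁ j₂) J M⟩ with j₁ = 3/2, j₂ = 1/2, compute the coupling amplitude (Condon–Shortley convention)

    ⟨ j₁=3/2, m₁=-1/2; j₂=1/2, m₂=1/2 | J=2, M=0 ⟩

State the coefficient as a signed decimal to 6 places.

j₁+j₂−J=0  J+j₁−j₂=3  J−j₁+j₂=1  j₁+j₂+J+1=5
(j₁±m₁, j₂±m₂, J±M) = (1,2,1,0,2,2)
P² = 2
sum k=0..0:
  [0] +1/2 = 1/2
S = 1/2
C² = P²·S² = 1/2 ; C = +0.707107

+0.707107  (= +√(1/2))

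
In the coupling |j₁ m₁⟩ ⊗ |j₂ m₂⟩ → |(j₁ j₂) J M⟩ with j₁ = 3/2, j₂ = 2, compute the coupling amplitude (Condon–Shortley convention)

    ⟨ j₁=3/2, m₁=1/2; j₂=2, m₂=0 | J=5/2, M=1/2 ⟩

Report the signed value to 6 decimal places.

+√(3/35) ≈ +0.292770

j₁+j₂−J=1  J+j₁−j₂=2  J−j₁+j₂=3  j₁+j₂+J+1=7
(j₁±m₁, j₂±m₂, J±M) = (2,1,2,2,3,2)
P² = 48/35
sum k=0..1:
  [0] +1/2 = 1/2
  [1] −1/4 = -1/4
S = 1/4
C² = P²·S² = 3/35 ; C = +0.292770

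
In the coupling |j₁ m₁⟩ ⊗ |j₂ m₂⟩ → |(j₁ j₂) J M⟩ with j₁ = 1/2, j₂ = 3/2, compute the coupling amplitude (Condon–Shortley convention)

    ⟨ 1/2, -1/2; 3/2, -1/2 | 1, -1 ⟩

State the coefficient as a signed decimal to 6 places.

triangle: 1!·0!·2!/4! = 2/24
(j±m)!: 0!·1!·1!·2!·0!·2! = 4
prefactor² = (2J+1)·Δ·N² = 1
  k=1: −1/(1!·0!·0!·0!·0!·2!) = -1/2
Σ = -1/2  ⇒  CG² = 1·(-1/2)² = 1/4
CG = −√(1/4) = -0.500000

-0.500000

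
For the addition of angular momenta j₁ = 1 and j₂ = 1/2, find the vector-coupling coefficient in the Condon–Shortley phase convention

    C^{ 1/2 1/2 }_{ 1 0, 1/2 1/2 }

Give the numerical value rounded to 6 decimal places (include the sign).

triangle: 1!·1!·0!/3! = 1/6
(j±m)!: 1!·1!·1!·0!·1!·0! = 1
prefactor² = (2J+1)·Δ·N² = 1/3
  k=1: −1/(1!·0!·0!·0!·1!·0!) = -1
Σ = -1  ⇒  CG² = 1/3·(-1)² = 1/3
CG = −√(1/3) = -0.577350

-0.577350  (= −√(1/3))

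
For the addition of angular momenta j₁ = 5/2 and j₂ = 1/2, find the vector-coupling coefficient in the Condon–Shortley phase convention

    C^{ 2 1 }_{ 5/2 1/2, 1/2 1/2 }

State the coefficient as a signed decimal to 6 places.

-0.577350  (= −√(1/3))

j₁+j₂−J=1  J+j₁−j₂=4  J−j₁+j₂=0  j₁+j₂+J+1=6
(j₁±m₁, j₂±m₂, J±M) = (3,2,1,0,3,1)
P² = 12
sum k=1..1:
  [1] −1/6 = -1/6
S = -1/6
C² = P²·S² = 1/3 ; C = -0.577350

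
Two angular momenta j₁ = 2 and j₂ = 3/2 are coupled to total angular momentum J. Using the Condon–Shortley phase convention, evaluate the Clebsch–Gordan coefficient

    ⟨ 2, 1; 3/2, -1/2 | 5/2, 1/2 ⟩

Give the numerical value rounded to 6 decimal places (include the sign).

j₁+j₂−J=1  J+j₁−j₂=3  J−j₁+j₂=2  j₁+j₂+J+1=7
(j₁±m₁, j₂±m₂, J±M) = (3,1,1,2,3,2)
P² = 72/35
sum k=0..1:
  [0] +1/2 = 1/2
  [1] −1/12 = -1/12
S = 5/12
C² = P²·S² = 5/14 ; C = +0.597614

+0.597614  (= +√(5/14))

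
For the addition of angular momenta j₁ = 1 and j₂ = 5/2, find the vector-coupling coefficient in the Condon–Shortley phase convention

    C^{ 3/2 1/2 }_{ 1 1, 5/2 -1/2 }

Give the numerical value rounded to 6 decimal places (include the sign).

triangle: 2!·0!·3!/6! = 12/720
(j±m)!: 2!·0!·2!·3!·2!·1! = 48
prefactor² = (2J+1)·Δ·N² = 16/5
  k=0: +1/(0!·2!·0!·2!·0!·1!) = 1/4
Σ = 1/4  ⇒  CG² = 16/5·1/4² = 1/5
CG = +√(1/5) = +0.447214

+0.447214  (= +√(1/5))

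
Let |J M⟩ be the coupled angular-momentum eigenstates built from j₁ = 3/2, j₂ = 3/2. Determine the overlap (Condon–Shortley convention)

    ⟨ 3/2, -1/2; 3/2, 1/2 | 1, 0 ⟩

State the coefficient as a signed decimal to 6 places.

j₁+j₂−J=2  J+j₁−j₂=1  J−j₁+j₂=1  j₁+j₂+J+1=5
(j₁±m₁, j₂±m₂, J±M) = (1,2,2,1,1,1)
P² = 1/5
sum k=1..2:
  [1] −1/1 = -1
  [2] +1/2 = 1/2
S = -1/2
C² = P²·S² = 1/20 ; C = -0.223607

-0.223607  (= −√(1/20))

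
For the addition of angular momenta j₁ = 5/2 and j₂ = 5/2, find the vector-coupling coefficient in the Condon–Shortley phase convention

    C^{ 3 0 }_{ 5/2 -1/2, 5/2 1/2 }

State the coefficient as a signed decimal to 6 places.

triangle: 2!·3!·3!/9! = 72/362880
(j±m)!: 2!·3!·3!·2!·3!·3! = 5184
prefactor² = (2J+1)·Δ·N² = 36/5
  k=0: +1/(0!·2!·3!·3!·0!·0!) = 1/72
  k=1: −1/(1!·1!·2!·2!·1!·1!) = -1/4
  k=2: +1/(2!·0!·1!·1!·2!·2!) = 1/8
Σ = -1/9  ⇒  CG² = 36/5·(-1/9)² = 4/45
CG = −√(4/45) = -0.298142

-0.298142  (= −√(4/45))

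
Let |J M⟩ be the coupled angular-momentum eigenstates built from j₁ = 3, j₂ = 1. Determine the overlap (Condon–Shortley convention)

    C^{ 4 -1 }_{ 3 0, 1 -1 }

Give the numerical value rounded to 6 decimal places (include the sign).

+√(5/14) ≈ +0.597614

j₁+j₂−J=0  J+j₁−j₂=6  J−j₁+j₂=2  j₁+j₂+J+1=9
(j₁±m₁, j₂±m₂, J±M) = (3,3,0,2,3,5)
P² = 12960/7
sum k=0..0:
  [0] +1/72 = 1/72
S = 1/72
C² = P²·S² = 5/14 ; C = +0.597614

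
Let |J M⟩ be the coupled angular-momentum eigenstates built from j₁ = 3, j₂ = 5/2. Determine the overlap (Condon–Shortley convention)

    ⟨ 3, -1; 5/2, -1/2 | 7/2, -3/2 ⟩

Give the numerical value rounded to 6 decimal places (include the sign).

triangle: 2!·4!·3!/10! = 288/3628800
(j±m)!: 2!·4!·2!·3!·2!·5! = 138240
prefactor² = (2J+1)·Δ·N² = 3072/35
  k=0: +1/(0!·2!·4!·2!·0!·1!) = 1/96
  k=1: −1/(1!·1!·3!·1!·1!·2!) = -1/12
  k=2: +1/(2!·0!·2!·0!·2!·3!) = 1/48
Σ = -5/96  ⇒  CG² = 3072/35·(-5/96)² = 5/21
CG = −√(5/21) = -0.487950

−√(5/21) = -0.487950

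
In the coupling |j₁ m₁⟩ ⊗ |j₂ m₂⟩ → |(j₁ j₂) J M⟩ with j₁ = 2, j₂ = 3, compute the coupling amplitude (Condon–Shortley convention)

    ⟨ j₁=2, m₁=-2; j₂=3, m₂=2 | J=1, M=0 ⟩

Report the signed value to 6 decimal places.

+0.377964  (= +√(1/7))

√[3·4!0!2!/7! · 0!4!5!1!1!1!] = √(576/7)
  +(−1)^4/∏(4,0,0,1,0,1)! = 1/24  (running 1/24)
⟨..|..⟩ = √(576/7)·(1/24) = +0.377964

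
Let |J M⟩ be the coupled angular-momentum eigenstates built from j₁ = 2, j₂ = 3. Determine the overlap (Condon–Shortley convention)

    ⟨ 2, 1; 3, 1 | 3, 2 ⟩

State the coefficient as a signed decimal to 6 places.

-0.500000

√[7·2!2!4!/9! · 3!1!4!2!5!1!] = √(64)
  +(−1)^0/∏(0,2,1,4,1,0)! = 1/48  (running 1/48)
  +(−1)^1/∏(1,1,0,3,2,1)! = -1/12  (running -1/16)
⟨..|..⟩ = √(64)·(-1/16) = -0.500000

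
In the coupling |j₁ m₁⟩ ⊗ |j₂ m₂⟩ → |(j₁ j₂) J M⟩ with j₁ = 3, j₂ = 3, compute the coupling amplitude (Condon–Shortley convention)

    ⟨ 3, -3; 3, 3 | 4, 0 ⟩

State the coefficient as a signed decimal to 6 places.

+0.241747  (= +√(9/154))

triangle: 2!*4!*4!/11! = 1152/39916800
(j±m)!: 0!*6!*6!*0!*4!*4! = 298598400
prefactor² = (2J+1)*Δ*N² = 5971968/77
  k=2: +1/(2!*0!*4!*4!*0!*0!) = 1/1152
Σ = 1/1152  ⇒  CG² = 5971968/77*1/1152² = 9/154
CG = +√(9/154) = +0.241747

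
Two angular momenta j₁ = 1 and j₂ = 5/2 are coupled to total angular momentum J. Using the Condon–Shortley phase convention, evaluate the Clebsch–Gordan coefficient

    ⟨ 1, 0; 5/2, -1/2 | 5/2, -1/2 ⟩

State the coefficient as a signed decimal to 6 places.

triangle: 1!×1!×4!/7! = 24/5040
(j±m)!: 1!×1!×2!×3!×2!×3! = 144
prefactor² = (2J+1)×Δ×N² = 144/35
  k=0: +1/(0!×1!×1!×2!×0!×2!) = 1/4
  k=1: −1/(1!×0!×0!×1!×1!×3!) = -1/6
Σ = 1/12  ⇒  CG² = 144/35×1/12² = 1/35
CG = +√(1/35) = +0.169031

+√(1/35) ≈ +0.169031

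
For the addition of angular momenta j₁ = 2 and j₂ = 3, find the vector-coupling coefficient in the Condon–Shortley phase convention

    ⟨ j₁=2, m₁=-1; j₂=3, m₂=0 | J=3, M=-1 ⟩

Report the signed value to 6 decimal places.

-0.182574

j₁+j₂−J=2  J+j₁−j₂=2  J−j₁+j₂=4  j₁+j₂+J+1=9
(j₁±m₁, j₂±m₂, J±M) = (1,3,3,3,2,4)
P² = 96/5
sum k=1..2:
  [1] −1/8 = -1/8
  [2] +1/12 = 1/12
S = -1/24
C² = P²·S² = 1/30 ; C = -0.182574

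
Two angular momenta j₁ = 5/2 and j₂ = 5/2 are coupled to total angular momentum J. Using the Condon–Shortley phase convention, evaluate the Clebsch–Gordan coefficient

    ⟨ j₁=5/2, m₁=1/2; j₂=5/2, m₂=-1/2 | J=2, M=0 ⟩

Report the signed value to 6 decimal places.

j₁+j₂−J=3  J+j₁−j₂=2  J−j₁+j₂=2  j₁+j₂+J+1=8
(j₁±m₁, j₂±m₂, J±M) = (3,2,2,3,2,2)
P² = 12/7
sum k=0..2:
  [0] +1/24 = 1/24
  [1] −1/2 = -1/2
  [2] +1/8 = 1/8
S = -1/3
C² = P²·S² = 4/21 ; C = -0.436436

-0.436436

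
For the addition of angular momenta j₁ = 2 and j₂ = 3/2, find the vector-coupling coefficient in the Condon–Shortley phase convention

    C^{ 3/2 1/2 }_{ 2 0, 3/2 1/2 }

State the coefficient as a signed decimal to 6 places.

triangle: 2!×2!×1!/6! = 4/720
(j±m)!: 2!×2!×2!×1!×2!×1! = 16
prefactor² = (2J+1)×Δ×N² = 16/45
  k=1: −1/(1!×1!×1!×1!×1!×0!) = -1
  k=2: +1/(2!×0!×0!×0!×2!×1!) = 1/4
Σ = -3/4  ⇒  CG² = 16/45×(-3/4)² = 1/5
CG = −√(1/5) = -0.447214

-0.447214  (= −√(1/5))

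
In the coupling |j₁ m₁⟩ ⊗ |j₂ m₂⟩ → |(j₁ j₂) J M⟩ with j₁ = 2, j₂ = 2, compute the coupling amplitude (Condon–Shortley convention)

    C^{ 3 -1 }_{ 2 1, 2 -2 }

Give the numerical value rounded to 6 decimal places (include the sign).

√[7·1!3!3!/8! · 3!1!0!4!2!4!] = √(216/5)
  +(−1)^0/∏(0,1,1,0,2,3)! = 1/12  (running 1/12)
⟨..|..⟩ = √(216/5)·(1/12) = +0.547723

+0.547723  (= +√(3/10))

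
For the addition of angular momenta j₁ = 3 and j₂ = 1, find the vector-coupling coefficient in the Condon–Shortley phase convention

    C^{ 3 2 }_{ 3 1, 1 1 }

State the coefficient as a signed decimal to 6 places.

-0.645497  (= −√(5/12))

j₁+j₂−J=1  J+j₁−j₂=5  J−j₁+j₂=1  j₁+j₂+J+1=8
(j₁±m₁, j₂±m₂, J±M) = (4,2,2,0,5,1)
P² = 240
sum k=1..1:
  [1] −1/24 = -1/24
S = -1/24
C² = P²·S² = 5/12 ; C = -0.645497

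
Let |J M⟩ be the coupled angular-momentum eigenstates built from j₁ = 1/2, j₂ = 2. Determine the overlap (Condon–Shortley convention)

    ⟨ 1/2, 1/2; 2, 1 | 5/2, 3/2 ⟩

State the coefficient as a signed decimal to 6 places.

triangle: 0!·1!·4!/6! = 24/720
(j±m)!: 1!·0!·3!·1!·4!·1! = 144
prefactor² = (2J+1)·Δ·N² = 144/5
  k=0: +1/(0!·0!·0!·3!·1!·1!) = 1/6
Σ = 1/6  ⇒  CG² = 144/5·1/6² = 4/5
CG = +√(4/5) = +0.894427

+0.894427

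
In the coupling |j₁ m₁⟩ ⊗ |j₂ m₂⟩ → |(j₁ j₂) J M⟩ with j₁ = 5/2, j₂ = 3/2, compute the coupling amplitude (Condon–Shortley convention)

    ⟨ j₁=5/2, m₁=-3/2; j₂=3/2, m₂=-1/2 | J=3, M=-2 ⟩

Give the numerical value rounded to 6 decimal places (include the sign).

−√(1/12) ≈ -0.288675

j₁+j₂−J=1  J+j₁−j₂=4  J−j₁+j₂=2  j₁+j₂+J+1=8
(j₁±m₁, j₂±m₂, J±M) = (1,4,1,2,1,5)
P² = 48
sum k=0..1:
  [0] +1/24 = 1/24
  [1] −1/12 = -1/12
S = -1/24
C² = P²·S² = 1/12 ; C = -0.288675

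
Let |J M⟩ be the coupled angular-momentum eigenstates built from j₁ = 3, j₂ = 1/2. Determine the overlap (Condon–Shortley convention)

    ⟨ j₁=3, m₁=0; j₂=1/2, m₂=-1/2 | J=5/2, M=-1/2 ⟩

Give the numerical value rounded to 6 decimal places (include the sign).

+0.654654

j₁+j₂−J=1  J+j₁−j₂=5  J−j₁+j₂=0  j₁+j₂+J+1=7
(j₁±m₁, j₂±m₂, J±M) = (3,3,0,1,2,3)
P² = 432/7
sum k=0..0:
  [0] +1/12 = 1/12
S = 1/12
C² = P²·S² = 3/7 ; C = +0.654654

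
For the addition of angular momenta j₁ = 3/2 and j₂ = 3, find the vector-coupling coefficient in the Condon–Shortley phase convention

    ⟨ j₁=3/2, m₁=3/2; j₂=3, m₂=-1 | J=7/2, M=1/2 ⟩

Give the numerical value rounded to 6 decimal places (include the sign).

triangle: 1!×2!×5!/9! = 240/362880
(j±m)!: 3!×0!×2!×4!×4!×3! = 41472
prefactor² = (2J+1)×Δ×N² = 1536/7
  k=0: +1/(0!×1!×0!×2!×2!×3!) = 1/24
Σ = 1/24  ⇒  CG² = 1536/7×1/24² = 8/21
CG = +√(8/21) = +0.617213

+√(8/21) = +0.617213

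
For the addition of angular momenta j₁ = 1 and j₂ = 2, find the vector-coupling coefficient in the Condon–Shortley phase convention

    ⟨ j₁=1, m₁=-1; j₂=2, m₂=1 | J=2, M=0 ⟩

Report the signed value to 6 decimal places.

−√(1/2) = -0.707107

√[5·1!1!3!/6! · 0!2!3!1!2!2!] = √(2)
  +(−1)^1/∏(1,0,1,2,0,1)! = -1/2  (running -1/2)
⟨..|..⟩ = √(2)·(-1/2) = -0.707107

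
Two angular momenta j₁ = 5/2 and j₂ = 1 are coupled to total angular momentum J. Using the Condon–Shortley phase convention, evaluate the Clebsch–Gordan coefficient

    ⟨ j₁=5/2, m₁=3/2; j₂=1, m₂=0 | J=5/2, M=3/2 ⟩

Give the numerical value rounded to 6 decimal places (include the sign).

+√(9/35) ≈ +0.507093

j₁+j₂−J=1  J+j₁−j₂=4  J−j₁+j₂=1  j₁+j₂+J+1=7
(j₁±m₁, j₂±m₂, J±M) = (4,1,1,1,4,1)
P² = 576/35
sum k=0..1:
  [0] +1/6 = 1/6
  [1] −1/24 = -1/24
S = 1/8
C² = P²·S² = 9/35 ; C = +0.507093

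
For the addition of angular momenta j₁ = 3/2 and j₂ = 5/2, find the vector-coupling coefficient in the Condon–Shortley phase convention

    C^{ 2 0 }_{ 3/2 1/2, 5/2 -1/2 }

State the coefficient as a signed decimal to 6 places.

-0.267261

triangle: 2!·1!·3!/7! = 12/5040
(j±m)!: 2!·1!·2!·3!·2!·2! = 96
prefactor² = (2J+1)·Δ·N² = 8/7
  k=0: +1/(0!·2!·1!·2!·0!·1!) = 1/4
  k=1: −1/(1!·1!·0!·1!·1!·2!) = -1/2
Σ = -1/4  ⇒  CG² = 8/7·(-1/4)² = 1/14
CG = −√(1/14) = -0.267261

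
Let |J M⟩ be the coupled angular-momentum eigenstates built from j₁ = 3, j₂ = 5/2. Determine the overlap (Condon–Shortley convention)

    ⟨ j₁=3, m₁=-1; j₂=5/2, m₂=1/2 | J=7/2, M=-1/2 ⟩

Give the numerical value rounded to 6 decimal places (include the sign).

√[8·2!4!3!/10! · 2!4!3!2!3!4!] = √(9216/175)
  +(−1)^0/∏(0,2,4,3,0,0)! = 1/288  (running 1/288)
  +(−1)^1/∏(1,1,3,2,1,1)! = -1/12  (running -23/288)
  +(−1)^2/∏(2,0,2,1,2,2)! = 1/16  (running -5/288)
⟨..|..⟩ = √(9216/175)·(-5/288) = -0.125988

−√(1/63) = -0.125988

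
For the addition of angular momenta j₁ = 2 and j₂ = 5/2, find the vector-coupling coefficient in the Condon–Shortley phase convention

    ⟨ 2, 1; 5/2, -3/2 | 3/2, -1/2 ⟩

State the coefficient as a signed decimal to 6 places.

−√(2/105) ≈ -0.138013

triangle: 3!·1!·2!/7! = 12/5040
(j±m)!: 3!·1!·1!·4!·1!·2! = 288
prefactor² = (2J+1)·Δ·N² = 96/35
  k=0: +1/(0!·3!·1!·1!·0!·1!) = 1/6
  k=1: −1/(1!·2!·0!·0!·1!·2!) = -1/4
Σ = -1/12  ⇒  CG² = 96/35·(-1/12)² = 2/105
CG = −√(2/105) = -0.138013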